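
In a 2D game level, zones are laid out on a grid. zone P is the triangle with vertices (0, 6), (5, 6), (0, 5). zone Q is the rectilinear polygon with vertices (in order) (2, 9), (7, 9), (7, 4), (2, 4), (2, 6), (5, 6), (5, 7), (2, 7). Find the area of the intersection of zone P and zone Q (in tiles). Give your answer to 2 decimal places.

0.90

The intersection is the polygon with vertices (5,6), (2,5.4), (2,6).
By the shoelace formula its area is 0.90.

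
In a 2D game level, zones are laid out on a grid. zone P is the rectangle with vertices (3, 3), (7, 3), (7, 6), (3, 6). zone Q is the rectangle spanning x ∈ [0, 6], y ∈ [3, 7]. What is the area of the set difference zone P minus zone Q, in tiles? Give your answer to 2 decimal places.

|zone P∩zone Q|: x∈[3,6], y∈[3,6] → 3·3 = 9.
|zone P| = 12.
|zone P ∖ zone Q| = |zone P| − |zone P∩zone Q| = 12 − 9 = 3.00.

3.00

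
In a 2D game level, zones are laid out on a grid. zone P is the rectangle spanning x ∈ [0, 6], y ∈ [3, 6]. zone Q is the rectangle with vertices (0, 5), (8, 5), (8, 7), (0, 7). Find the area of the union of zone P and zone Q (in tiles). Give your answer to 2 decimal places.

28.00

By inclusion–exclusion:
Individual areas: |zone P| = 18, |zone Q| = 16.
|zone P∩zone Q|: x∈[0,6], y∈[5,6] → 6·1 = 6.
|zone P ∪ zone Q| = 34 − 6 = 28.00.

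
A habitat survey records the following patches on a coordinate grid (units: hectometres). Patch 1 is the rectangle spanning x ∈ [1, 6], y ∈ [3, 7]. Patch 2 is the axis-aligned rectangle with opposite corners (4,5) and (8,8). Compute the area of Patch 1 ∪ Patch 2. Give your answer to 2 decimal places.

28.00

By inclusion–exclusion:
Individual areas: |Patch 1| = 20, |Patch 2| = 12.
|Patch 1∩Patch 2|: x∈[4,6], y∈[5,7] → 2·2 = 4.
|Patch 1 ∪ Patch 2| = 32 − 4 = 28.00.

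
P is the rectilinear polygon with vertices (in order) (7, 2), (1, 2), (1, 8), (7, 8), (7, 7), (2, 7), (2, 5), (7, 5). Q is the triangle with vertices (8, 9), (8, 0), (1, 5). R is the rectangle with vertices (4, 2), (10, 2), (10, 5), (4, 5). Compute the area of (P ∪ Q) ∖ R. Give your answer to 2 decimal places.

|P ∪ Q| = 43.8893.
|(P ∪ Q) ∩ R| = 12.
|(P ∪ Q) ∖ R| = 43.8893 − 12 = 31.89.

31.89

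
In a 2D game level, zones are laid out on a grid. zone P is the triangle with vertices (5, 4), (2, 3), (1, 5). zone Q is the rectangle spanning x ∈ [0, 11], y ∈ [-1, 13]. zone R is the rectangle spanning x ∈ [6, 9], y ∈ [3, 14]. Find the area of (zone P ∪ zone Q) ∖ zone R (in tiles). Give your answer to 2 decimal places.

|zone P ∪ zone Q| = 154.
|(zone P ∪ zone Q) ∩ zone R| = 30.
|(zone P ∪ zone Q) ∖ zone R| = 154 − 30 = 124.00.

124.00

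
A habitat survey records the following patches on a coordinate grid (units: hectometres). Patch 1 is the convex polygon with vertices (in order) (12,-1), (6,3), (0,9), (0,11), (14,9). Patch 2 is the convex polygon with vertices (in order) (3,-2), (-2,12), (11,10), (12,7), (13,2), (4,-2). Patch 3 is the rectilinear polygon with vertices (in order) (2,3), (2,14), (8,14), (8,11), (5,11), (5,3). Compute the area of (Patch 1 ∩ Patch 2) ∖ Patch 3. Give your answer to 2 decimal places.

|Patch 1 ∩ Patch 2| = 78.3443.
|(Patch 1 ∩ Patch 2) ∩ Patch 3| = 15.
|(Patch 1 ∩ Patch 2) ∖ Patch 3| = 78.3443 − 15 = 63.34.

63.34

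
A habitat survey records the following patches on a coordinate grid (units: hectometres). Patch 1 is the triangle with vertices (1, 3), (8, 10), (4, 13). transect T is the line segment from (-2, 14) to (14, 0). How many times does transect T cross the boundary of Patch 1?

2

The segment meets the boundary at (5.467,7.467), (2.99,9.634).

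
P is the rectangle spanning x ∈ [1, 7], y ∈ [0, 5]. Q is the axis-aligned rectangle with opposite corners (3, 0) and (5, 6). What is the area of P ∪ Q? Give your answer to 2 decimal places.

32.00

By inclusion–exclusion:
Individual areas: |P| = 30, |Q| = 12.
|P∩Q|: x∈[3,5], y∈[0,5] → 2·5 = 10.
|P ∪ Q| = 42 − 10 = 32.00.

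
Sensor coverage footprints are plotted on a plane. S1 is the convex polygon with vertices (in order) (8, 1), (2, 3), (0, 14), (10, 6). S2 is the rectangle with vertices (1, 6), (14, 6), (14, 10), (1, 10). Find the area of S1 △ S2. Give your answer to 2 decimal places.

|S1| = 64, |S2| = 52, |S1∩S2| = 25.4318.
|S1 △ S2| = |S1| + |S2| − 2·|S1∩S2| = 64 + 52 − 50.8636 = 65.14.

65.14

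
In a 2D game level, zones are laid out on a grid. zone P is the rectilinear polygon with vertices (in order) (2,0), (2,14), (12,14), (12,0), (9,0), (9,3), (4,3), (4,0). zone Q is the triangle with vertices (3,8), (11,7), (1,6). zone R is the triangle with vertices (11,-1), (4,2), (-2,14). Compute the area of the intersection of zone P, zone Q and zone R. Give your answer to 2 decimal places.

2.97

The intersection is the polygon with vertices (3,8), (3.224,7.972), (4.62,6.362), (2,6.1), (2,7).
By the shoelace formula its area is 2.97.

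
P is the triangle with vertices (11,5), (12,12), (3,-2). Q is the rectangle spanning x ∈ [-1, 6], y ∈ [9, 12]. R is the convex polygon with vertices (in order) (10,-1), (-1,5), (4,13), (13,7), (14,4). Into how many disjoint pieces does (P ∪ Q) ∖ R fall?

(P ∪ Q) ∖ R splits into 4 disjoint pieces (area 2.6469, area 3.0004, area 10.3125, area 0.0833).

4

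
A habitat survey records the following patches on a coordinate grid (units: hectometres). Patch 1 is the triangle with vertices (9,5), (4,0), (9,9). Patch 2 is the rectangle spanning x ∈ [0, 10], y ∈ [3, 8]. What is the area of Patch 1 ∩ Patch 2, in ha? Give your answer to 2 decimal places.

7.72

The intersection is the polygon with vertices (7,3), (5.667,3), (8.444,8), (9,8), (9,5).
By the shoelace formula its area is 7.72.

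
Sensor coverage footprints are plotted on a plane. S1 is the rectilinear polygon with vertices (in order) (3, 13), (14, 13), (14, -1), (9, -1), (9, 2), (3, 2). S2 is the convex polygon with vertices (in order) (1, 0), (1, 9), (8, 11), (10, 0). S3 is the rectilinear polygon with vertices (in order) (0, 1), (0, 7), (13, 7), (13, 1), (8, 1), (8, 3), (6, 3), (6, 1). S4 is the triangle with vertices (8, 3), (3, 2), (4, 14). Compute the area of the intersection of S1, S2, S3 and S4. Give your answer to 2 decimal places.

The intersection is the polygon with vertices (6,3), (6,2.6), (3,2), (3.417,7), (6.545,7), (8,3).
By the shoelace formula its area is 18.15.

18.15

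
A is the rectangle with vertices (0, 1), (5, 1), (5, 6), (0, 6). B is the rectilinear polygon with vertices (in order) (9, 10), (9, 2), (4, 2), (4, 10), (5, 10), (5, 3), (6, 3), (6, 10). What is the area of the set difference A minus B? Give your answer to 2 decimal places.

21.00

|A| = 25, |A∩B| = 4.
|A ∖ B| = |A| − |A∩B| = 25 − 4 = 21.00.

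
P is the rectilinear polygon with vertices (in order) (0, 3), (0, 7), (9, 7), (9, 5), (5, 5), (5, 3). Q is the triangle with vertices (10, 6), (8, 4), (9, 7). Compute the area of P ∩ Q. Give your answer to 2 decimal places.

The intersection is the polygon with vertices (9,5), (8.333,5), (9,7).
By the shoelace formula its area is 0.67.

0.67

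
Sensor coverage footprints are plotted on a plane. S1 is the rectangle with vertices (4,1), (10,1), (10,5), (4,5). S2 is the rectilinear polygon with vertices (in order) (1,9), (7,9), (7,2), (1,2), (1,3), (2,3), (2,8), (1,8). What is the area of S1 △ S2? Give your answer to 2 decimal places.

|S1| = 24, |S2| = 37, |S1∩S2| = 9.
|S1 △ S2| = |S1| + |S2| − 2·|S1∩S2| = 24 + 37 − 18 = 43.00.

43.00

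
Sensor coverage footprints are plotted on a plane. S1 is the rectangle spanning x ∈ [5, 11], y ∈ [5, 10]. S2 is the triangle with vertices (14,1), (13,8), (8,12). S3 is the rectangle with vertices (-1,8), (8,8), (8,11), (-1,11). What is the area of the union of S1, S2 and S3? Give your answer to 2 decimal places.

63.26

By inclusion–exclusion:
Individual areas: |S1| = 30, |S2| = 15.5, |S3| = 27.
|S1∩S2| = 3.2409.
|S1∩S3|: x∈[5,8], y∈[8,10] → 3·2 = 6.
|S2∩S3| = 0.
|S1∩S2∩S3| = 0.
|S1 ∪ S2 ∪ S3| = 72.5 − 9.2409 + 0 = 63.26.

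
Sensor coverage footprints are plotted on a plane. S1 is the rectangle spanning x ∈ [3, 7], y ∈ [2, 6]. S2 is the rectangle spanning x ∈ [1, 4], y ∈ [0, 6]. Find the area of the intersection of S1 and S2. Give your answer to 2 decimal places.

4.00

|S1∩S2|: x∈[3,4], y∈[2,6] → 1·4 = 4.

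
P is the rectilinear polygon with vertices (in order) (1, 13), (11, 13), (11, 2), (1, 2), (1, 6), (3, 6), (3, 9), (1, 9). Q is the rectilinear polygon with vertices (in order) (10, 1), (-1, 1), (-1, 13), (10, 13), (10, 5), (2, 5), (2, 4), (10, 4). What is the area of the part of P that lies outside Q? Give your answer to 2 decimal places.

|P| = 104, |P∩Q| = 85.
|P ∖ Q| = |P| − |P∩Q| = 104 − 85 = 19.00.

19.00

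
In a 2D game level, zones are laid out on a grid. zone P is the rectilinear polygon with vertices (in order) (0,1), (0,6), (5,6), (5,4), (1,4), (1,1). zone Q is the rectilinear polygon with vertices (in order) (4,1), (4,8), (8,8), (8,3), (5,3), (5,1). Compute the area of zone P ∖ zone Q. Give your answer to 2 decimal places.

11.00

|zone P| = 13, |zone P∩zone Q| = 2.
|zone P ∖ zone Q| = |zone P| − |zone P∩zone Q| = 13 − 2 = 11.00.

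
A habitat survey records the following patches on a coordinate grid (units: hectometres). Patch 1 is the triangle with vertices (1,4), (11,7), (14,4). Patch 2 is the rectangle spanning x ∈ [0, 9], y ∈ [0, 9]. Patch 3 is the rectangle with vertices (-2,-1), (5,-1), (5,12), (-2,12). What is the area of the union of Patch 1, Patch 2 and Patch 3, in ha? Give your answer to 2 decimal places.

136.90

By inclusion–exclusion:
Individual areas: |Patch 1| = 19.5, |Patch 2| = 81, |Patch 3| = 91.
|Patch 1∩Patch 2| = 9.6.
|Patch 1∩Patch 3| = 2.4.
|Patch 2∩Patch 3|: x∈[0,5], y∈[0,9] → 5·9 = 45.
|Patch 1∩Patch 2∩Patch 3| = 2.4.
|Patch 1 ∪ Patch 2 ∪ Patch 3| = 191.5 − 57 + 2.4 = 136.90.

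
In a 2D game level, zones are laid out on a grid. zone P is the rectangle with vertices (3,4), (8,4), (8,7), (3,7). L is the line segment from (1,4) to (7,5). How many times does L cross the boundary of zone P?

1

The segment meets the boundary at (3,4.333).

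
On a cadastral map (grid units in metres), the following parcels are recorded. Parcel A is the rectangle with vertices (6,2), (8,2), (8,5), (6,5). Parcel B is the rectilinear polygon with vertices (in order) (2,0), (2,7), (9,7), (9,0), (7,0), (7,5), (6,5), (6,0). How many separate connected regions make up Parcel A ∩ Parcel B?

Parcel A ∩ Parcel B is a single connected region.

1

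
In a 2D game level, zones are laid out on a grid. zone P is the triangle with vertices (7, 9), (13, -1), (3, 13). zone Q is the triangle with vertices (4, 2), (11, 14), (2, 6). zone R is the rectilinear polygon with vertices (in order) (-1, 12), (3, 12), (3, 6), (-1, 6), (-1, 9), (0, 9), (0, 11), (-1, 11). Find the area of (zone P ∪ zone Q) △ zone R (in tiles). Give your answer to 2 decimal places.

53.14

|zone P ∪ zone Q| = 32.0281.
|(zone P ∪ zone Q) ∩ zone R| = 0.4444.
|(zone P ∪ zone Q) △ zone R| = 32.0281 + 22 − 0.8889 = 53.14.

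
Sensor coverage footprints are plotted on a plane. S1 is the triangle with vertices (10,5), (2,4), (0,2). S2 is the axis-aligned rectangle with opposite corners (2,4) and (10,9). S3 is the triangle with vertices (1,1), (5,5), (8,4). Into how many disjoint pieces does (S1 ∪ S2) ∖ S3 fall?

1

(S1 ∪ S2) ∖ S3 is a single connected region.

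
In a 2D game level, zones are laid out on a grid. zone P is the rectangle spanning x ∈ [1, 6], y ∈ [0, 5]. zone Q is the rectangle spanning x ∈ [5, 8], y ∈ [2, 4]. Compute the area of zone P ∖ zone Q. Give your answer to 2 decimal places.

23.00

|zone P∩zone Q|: x∈[5,6], y∈[2,4] → 1·2 = 2.
|zone P| = 25.
|zone P ∖ zone Q| = |zone P| − |zone P∩zone Q| = 25 − 2 = 23.00.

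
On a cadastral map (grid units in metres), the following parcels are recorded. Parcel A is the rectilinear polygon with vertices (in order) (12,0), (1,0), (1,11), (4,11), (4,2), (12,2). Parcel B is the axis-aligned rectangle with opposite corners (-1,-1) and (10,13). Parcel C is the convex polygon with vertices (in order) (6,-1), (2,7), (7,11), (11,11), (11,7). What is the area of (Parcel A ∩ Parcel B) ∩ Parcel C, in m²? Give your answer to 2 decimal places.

|Parcel A ∩ Parcel B| = 45.
|(Parcel A ∩ Parcel B) ∩ Parcel C| = 10.10.

10.10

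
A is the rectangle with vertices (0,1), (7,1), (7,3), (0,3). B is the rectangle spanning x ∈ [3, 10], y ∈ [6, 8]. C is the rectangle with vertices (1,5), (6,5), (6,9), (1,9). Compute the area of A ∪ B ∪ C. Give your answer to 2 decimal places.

By inclusion–exclusion:
Individual areas: |A| = 14, |B| = 14, |C| = 20.
|A∩B| = 0 (no overlap).
|A∩C| = 0 (no overlap).
|B∩C|: x∈[3,6], y∈[6,8] → 3·2 = 6.
|A∩B∩C| = 0.
|A ∪ B ∪ C| = 48 − 6 + 0 = 42.00.

42.00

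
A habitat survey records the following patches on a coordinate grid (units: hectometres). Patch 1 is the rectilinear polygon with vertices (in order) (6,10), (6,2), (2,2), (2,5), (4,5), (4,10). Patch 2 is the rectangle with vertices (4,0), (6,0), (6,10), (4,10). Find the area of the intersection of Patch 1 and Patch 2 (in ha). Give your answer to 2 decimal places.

16.00

The intersection is the polygon with vertices (6,2), (4,2), (4,5), (4,10), (6,10).
By the shoelace formula its area is 16.00.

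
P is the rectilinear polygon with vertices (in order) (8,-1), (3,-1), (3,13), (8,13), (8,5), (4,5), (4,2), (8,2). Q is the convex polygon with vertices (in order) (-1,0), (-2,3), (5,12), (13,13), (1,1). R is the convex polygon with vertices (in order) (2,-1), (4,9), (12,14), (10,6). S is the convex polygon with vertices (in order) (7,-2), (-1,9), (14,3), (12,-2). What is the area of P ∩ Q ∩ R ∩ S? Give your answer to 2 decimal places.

5.29

The intersection is the polygon with vertices (5,5), (4,5), (4,4), (3.211,3.211), (3,3.5), (3,4), (3.63,7.148), (6.143,6.143).
By the shoelace formula its area is 5.29.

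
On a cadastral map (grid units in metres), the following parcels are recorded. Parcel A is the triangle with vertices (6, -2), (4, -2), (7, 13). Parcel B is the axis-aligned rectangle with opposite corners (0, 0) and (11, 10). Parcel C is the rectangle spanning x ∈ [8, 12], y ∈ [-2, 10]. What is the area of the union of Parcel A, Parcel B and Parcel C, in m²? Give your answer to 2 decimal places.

By inclusion–exclusion:
Individual areas: |Parcel A| = 15, |Parcel B| = 110, |Parcel C| = 48.
|Parcel A∩Parcel B| = 10.6667.
|Parcel A∩Parcel C| = 0.
|Parcel B∩Parcel C|: x∈[8,11], y∈[0,10] → 3·10 = 30.
|Parcel A∩Parcel B∩Parcel C| = 0.
|Parcel A ∪ Parcel B ∪ Parcel C| = 173 − 40.6667 + 0 = 132.33.

132.33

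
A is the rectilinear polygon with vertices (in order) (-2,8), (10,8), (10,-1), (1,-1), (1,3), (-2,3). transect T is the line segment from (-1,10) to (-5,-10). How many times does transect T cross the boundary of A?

2

The segment meets the boundary at (-1.4,8), (-2,5).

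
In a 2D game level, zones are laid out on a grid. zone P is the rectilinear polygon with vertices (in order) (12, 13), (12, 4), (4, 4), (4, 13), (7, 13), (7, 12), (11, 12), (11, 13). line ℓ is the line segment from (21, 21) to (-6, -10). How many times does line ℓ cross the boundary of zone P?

The segment meets the boundary at (6.194,4), (12,10.667).

2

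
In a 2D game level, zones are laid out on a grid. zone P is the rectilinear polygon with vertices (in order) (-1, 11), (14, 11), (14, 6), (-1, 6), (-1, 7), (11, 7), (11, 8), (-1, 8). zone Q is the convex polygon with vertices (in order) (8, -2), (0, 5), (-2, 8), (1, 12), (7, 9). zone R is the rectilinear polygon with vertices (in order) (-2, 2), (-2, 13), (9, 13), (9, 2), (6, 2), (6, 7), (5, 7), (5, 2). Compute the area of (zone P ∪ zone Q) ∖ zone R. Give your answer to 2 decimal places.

|zone P ∪ zone Q| = 107.3523.
|(zone P ∪ zone Q) ∩ zone R| = 70.9367.
|(zone P ∪ zone Q) ∖ zone R| = 107.3523 − 70.9367 = 36.42.

36.42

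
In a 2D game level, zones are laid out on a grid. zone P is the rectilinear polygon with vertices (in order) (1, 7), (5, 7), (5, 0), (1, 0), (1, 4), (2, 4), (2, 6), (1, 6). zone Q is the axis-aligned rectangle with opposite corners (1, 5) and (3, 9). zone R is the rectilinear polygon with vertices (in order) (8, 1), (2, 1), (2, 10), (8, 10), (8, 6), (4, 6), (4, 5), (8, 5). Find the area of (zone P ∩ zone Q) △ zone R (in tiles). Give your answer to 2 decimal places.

|zone P ∩ zone Q| = 3.
|(zone P ∩ zone Q) ∩ zone R| = 2.
|(zone P ∩ zone Q) △ zone R| = 3 + 50 − 4 = 49.00.

49.00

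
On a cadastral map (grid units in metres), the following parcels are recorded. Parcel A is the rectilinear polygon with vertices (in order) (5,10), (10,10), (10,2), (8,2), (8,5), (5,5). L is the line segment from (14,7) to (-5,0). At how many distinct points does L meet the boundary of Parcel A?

The segment meets the boundary at (8,4.789), (10,5.526).

2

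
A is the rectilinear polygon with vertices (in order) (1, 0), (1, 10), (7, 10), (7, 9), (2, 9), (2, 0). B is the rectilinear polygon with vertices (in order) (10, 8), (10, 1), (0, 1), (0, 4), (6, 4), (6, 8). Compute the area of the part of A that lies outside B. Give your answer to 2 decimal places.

12.00

|A| = 15, |A∩B| = 3.
|A ∖ B| = |A| − |A∩B| = 15 − 3 = 12.00.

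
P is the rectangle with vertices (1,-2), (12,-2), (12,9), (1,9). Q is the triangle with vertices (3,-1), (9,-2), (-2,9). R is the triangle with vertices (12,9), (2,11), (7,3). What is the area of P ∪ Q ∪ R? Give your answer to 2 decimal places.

By inclusion–exclusion:
Individual areas: |P| = 121, |Q| = 27.5, |R| = 35.
|P∩Q| = 23.
|P∩R| = 26.25.
|Q∩R| = 0.
|P∩Q∩R| = 0.
|P ∪ Q ∪ R| = 183.5 − 49.25 + 0 = 134.25.

134.25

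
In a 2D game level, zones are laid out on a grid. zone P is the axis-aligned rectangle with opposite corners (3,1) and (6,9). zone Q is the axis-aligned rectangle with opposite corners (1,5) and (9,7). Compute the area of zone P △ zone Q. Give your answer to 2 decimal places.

|zone P∩zone Q|: x∈[3,6], y∈[5,7] → 3·2 = 6.
|zone P △ zone Q| = |zone P| + |zone Q| − 2·|zone P∩zone Q| = 24 + 16 − 12 = 28.00.

28.00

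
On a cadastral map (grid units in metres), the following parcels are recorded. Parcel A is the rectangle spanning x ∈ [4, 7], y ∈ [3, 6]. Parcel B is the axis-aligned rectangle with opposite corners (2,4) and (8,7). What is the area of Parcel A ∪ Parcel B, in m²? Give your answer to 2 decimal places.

21.00

By inclusion–exclusion:
Individual areas: |Parcel A| = 9, |Parcel B| = 18.
|Parcel A∩Parcel B|: x∈[4,7], y∈[4,6] → 3·2 = 6.
|Parcel A ∪ Parcel B| = 27 − 6 = 21.00.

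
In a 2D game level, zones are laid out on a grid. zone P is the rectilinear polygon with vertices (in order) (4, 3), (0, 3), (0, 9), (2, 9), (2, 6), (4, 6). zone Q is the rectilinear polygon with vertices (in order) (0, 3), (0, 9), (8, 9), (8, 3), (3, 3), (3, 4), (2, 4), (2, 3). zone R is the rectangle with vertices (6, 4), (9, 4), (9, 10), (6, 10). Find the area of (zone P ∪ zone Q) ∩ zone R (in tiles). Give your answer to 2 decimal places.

The region (zone P ∪ zone Q) ∩ zone R is the polygon with vertices (8,9), (8,4), (6,4), (6,9).
By the shoelace formula its area is 10.00.

10.00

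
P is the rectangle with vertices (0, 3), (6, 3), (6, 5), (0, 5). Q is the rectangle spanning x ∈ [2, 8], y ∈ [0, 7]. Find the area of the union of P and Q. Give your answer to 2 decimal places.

By inclusion–exclusion:
Individual areas: |P| = 12, |Q| = 42.
|P∩Q|: x∈[2,6], y∈[3,5] → 4·2 = 8.
|P ∪ Q| = 54 − 8 = 46.00.

46.00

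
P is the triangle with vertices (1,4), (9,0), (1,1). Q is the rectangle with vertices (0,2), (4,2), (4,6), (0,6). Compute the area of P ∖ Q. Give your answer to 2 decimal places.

|P| = 12, |P∩Q| = 3.75.
|P ∖ Q| = |P| − |P∩Q| = 12 − 3.75 = 8.25.

8.25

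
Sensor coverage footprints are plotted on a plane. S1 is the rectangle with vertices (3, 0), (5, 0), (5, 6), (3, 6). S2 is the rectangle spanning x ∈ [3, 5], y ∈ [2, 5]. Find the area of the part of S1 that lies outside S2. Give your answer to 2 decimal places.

6.00

|S1∩S2|: x∈[3,5], y∈[2,5] → 2·3 = 6.
|S1| = 12.
|S1 ∖ S2| = |S1| − |S1∩S2| = 12 − 6 = 6.00.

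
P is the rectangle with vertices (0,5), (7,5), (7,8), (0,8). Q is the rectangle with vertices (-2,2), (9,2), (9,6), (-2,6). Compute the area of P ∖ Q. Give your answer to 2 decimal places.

|P∩Q|: x∈[0,7], y∈[5,6] → 7·1 = 7.
|P| = 21.
|P ∖ Q| = |P| − |P∩Q| = 21 − 7 = 14.00.

14.00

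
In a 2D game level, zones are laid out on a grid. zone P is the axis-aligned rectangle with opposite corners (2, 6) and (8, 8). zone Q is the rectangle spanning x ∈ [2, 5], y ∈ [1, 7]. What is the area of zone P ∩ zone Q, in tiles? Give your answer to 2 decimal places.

|zone P∩zone Q|: x∈[2,5], y∈[6,7] → 3·1 = 3.

3.00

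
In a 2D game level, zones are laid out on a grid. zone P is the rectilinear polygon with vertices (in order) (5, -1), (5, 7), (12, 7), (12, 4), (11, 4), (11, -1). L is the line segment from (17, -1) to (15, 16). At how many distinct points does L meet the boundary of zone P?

The segment lies entirely outside zone P and never meets its boundary.

0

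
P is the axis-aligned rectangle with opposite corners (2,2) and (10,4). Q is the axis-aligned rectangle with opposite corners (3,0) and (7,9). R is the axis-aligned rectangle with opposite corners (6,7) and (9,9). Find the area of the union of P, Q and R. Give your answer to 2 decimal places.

48.00

By inclusion–exclusion:
Individual areas: |P| = 16, |Q| = 36, |R| = 6.
|P∩Q|: x∈[3,7], y∈[2,4] → 4·2 = 8.
|P∩R| = 0 (no overlap).
|Q∩R|: x∈[6,7], y∈[7,9] → 1·2 = 2.
|P∩Q∩R| = 0.
|P ∪ Q ∪ R| = 58 − 10 + 0 = 48.00.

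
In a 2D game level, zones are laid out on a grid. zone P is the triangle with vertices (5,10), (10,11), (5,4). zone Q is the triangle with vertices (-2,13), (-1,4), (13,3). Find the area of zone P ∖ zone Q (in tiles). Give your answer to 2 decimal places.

10.46

|zone P| = 15, |zone P∩zone Q| = 4.543.
|zone P ∖ zone Q| = |zone P| − |zone P∩zone Q| = 15 − 4.543 = 10.46.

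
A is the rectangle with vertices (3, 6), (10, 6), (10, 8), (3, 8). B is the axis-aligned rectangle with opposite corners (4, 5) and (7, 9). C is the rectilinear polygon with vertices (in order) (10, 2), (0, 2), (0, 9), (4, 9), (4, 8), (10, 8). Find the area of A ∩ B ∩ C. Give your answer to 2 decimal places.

6.00

The intersection is the polygon with vertices (7,6), (4,6), (4,8), (7,8).
By the shoelace formula its area is 6.00.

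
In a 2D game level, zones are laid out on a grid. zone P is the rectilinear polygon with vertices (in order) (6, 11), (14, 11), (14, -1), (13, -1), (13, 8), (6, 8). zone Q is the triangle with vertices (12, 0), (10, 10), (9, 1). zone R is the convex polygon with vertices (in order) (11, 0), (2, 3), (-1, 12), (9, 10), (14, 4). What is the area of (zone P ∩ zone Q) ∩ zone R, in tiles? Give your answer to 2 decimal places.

The region (zone P ∩ zone Q) ∩ zone R is the polygon with vertices (9.882,8.941), (10.316,8.421), (10.4,8), (9.778,8).
By the shoelace formula its area is 0.36.

0.36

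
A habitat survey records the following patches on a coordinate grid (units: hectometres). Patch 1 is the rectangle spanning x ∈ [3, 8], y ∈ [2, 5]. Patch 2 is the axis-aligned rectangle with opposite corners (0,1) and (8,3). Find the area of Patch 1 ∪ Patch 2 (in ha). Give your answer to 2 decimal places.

By inclusion–exclusion:
Individual areas: |Patch 1| = 15, |Patch 2| = 16.
|Patch 1∩Patch 2|: x∈[3,8], y∈[2,3] → 5·1 = 5.
|Patch 1 ∪ Patch 2| = 31 − 5 = 26.00.

26.00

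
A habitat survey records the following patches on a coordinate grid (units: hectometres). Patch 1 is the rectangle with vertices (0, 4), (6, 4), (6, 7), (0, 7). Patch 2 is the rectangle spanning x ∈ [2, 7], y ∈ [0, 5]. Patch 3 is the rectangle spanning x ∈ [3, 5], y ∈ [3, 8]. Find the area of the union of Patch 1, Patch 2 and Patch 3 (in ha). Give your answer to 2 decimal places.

By inclusion–exclusion:
Individual areas: |Patch 1| = 18, |Patch 2| = 25, |Patch 3| = 10.
|Patch 1∩Patch 2|: x∈[2,6], y∈[4,5] → 4·1 = 4.
|Patch 1∩Patch 3|: x∈[3,5], y∈[4,7] → 2·3 = 6.
|Patch 2∩Patch 3|: x∈[3,5], y∈[3,5] → 2·2 = 4.
|Patch 1∩Patch 2∩Patch 3| = 2.
|Patch 1 ∪ Patch 2 ∪ Patch 3| = 53 − 14 + 2 = 41.00.

41.00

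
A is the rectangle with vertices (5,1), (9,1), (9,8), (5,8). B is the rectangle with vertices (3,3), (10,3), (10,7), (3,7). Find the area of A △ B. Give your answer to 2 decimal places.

|A∩B|: x∈[5,9], y∈[3,7] → 4·4 = 16.
|A △ B| = |A| + |B| − 2·|A∩B| = 28 + 28 − 32 = 24.00.

24.00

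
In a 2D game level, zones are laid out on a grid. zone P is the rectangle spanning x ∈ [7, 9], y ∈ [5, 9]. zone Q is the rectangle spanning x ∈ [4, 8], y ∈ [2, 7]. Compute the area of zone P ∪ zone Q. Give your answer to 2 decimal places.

By inclusion–exclusion:
Individual areas: |zone P| = 8, |zone Q| = 20.
|zone P∩zone Q|: x∈[7,8], y∈[5,7] → 1·2 = 2.
|zone P ∪ zone Q| = 28 − 2 = 26.00.

26.00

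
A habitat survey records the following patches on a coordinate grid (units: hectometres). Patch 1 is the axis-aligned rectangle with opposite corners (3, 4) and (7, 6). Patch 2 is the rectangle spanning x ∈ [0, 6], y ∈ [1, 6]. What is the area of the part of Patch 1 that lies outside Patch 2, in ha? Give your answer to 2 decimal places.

2.00

|Patch 1∩Patch 2|: x∈[3,6], y∈[4,6] → 3·2 = 6.
|Patch 1| = 8.
|Patch 1 ∖ Patch 2| = |Patch 1| − |Patch 1∩Patch 2| = 8 − 6 = 2.00.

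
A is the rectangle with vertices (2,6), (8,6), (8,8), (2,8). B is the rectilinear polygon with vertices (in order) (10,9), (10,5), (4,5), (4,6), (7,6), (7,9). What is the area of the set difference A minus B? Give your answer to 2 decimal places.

|A| = 12, |A∩B| = 2.
|A ∖ B| = |A| − |A∩B| = 12 − 2 = 10.00.

10.00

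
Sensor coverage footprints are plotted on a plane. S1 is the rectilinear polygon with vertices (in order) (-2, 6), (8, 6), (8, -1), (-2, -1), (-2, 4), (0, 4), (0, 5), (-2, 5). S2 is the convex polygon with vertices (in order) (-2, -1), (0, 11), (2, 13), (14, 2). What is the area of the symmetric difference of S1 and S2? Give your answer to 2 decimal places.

73.08

|S1| = 68, |S2| = 116, |S1∩S2| = 55.4583.
|S1 △ S2| = |S1| + |S2| − 2·|S1∩S2| = 68 + 116 − 110.9167 = 73.08.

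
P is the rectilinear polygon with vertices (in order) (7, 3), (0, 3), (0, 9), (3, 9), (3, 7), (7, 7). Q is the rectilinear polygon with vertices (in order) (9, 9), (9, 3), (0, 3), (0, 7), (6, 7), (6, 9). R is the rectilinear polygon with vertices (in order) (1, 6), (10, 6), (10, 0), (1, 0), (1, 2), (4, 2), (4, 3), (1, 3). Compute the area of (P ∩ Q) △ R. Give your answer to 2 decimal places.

|P ∩ Q| = 28.
|(P ∩ Q) ∩ R| = 18.
|(P ∩ Q) △ R| = 28 + 51 − 36 = 43.00.

43.00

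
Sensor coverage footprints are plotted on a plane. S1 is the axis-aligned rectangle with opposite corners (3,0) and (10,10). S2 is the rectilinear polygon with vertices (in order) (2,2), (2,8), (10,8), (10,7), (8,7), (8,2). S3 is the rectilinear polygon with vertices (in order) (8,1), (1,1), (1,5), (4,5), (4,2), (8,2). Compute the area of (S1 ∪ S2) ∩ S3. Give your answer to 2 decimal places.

11.00

The region (S1 ∪ S2) ∩ S3 is the polygon with vertices (3,2), (2,2), (2,5), (4,5), (4,2), (8,2), (8,1), (3,1).
By the shoelace formula its area is 11.00.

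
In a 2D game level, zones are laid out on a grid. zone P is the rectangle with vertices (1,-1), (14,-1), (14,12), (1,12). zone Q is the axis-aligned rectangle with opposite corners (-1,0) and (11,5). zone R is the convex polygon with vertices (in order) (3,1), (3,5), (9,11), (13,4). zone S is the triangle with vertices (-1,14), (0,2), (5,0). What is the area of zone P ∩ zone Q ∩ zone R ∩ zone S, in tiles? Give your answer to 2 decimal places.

The intersection is the polygon with vertices (3,1), (3,4.667), (4.392,1.418).
By the shoelace formula its area is 2.55.

2.55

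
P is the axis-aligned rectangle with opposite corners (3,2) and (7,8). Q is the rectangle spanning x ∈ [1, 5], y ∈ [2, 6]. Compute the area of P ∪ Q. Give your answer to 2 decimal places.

32.00

By inclusion–exclusion:
Individual areas: |P| = 24, |Q| = 16.
|P∩Q|: x∈[3,5], y∈[2,6] → 2·4 = 8.
|P ∪ Q| = 40 − 8 = 32.00.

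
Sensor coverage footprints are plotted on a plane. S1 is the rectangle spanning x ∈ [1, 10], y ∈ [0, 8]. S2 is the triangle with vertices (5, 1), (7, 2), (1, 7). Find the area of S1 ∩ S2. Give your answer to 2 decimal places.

8.00

The intersection is the polygon with vertices (7,2), (5,1), (1,7).
By the shoelace formula its area is 8.00.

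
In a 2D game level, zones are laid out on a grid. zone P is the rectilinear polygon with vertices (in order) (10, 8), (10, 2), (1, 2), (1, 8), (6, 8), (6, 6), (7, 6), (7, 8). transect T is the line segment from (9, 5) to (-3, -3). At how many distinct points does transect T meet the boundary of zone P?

The segment meets the boundary at (4.5,2).

1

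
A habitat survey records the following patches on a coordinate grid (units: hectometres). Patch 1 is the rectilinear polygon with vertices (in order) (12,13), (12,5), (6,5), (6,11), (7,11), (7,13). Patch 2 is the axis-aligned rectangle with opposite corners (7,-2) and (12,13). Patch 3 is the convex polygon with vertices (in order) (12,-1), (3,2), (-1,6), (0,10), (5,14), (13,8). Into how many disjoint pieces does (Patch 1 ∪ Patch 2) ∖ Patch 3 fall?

(Patch 1 ∪ Patch 2) ∖ Patch 3 splits into 2 disjoint pieces (area 9.1667, area 11.875).

2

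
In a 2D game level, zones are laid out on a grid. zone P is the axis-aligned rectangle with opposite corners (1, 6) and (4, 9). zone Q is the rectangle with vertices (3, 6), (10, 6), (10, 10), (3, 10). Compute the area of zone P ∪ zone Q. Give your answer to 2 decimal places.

34.00

By inclusion–exclusion:
Individual areas: |zone P| = 9, |zone Q| = 28.
|zone P∩zone Q|: x∈[3,4], y∈[6,9] → 1·3 = 3.
|zone P ∪ zone Q| = 37 − 3 = 34.00.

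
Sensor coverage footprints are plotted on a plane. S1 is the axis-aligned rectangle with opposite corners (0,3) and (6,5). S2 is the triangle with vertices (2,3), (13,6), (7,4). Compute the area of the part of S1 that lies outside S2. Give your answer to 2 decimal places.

11.42

|S1| = 12, |S1∩S2| = 0.5818.
|S1 ∖ S2| = |S1| − |S1∩S2| = 12 − 0.5818 = 11.42.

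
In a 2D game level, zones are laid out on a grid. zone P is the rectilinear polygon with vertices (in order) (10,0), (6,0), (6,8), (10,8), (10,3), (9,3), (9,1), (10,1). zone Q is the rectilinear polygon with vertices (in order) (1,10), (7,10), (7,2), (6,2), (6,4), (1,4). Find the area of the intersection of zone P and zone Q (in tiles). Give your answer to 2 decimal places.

The intersection is the polygon with vertices (6,4), (6,8), (7,8), (7,2), (6,2).
By the shoelace formula its area is 6.00.

6.00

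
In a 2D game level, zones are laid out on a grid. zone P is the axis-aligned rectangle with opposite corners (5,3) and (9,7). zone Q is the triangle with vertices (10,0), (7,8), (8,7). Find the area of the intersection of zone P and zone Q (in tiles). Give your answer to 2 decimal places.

The intersection is the polygon with vertices (9,3), (8.875,3), (7.375,7), (8,7), (9,3.5).
By the shoelace formula its area is 1.75.

1.75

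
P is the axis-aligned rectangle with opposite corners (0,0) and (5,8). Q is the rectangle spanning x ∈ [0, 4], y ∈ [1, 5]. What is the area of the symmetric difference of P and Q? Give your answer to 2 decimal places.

24.00

|P∩Q|: x∈[0,4], y∈[1,5] → 4·4 = 16.
|P △ Q| = |P| + |Q| − 2·|P∩Q| = 40 + 16 − 32 = 24.00.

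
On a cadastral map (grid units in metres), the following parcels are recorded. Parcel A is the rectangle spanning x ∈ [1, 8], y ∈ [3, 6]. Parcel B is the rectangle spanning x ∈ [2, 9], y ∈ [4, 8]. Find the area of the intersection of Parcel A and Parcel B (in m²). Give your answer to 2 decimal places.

12.00

|Parcel A∩Parcel B|: x∈[2,8], y∈[4,6] → 6·2 = 12.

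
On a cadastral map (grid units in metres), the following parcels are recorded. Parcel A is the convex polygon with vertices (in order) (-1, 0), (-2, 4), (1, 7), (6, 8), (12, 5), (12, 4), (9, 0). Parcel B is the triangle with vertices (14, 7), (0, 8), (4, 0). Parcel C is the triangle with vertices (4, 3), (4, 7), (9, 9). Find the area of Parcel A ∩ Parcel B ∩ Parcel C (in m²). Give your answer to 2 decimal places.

The intersection is the polygon with vertices (7,7.5), (7.529,7.235), (4,3), (4,7), (5.515,7.606).
By the shoelace formula its area is 8.12.

8.12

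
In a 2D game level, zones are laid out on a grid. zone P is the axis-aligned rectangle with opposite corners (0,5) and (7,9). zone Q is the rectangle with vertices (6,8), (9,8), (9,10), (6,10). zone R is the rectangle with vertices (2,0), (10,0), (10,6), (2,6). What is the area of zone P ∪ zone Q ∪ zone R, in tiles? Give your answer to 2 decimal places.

76.00

By inclusion–exclusion:
Individual areas: |zone P| = 28, |zone Q| = 6, |zone R| = 48.
|zone P∩zone Q|: x∈[6,7], y∈[8,9] → 1·1 = 1.
|zone P∩zone R|: x∈[2,7], y∈[5,6] → 5·1 = 5.
|zone Q∩zone R| = 0 (no overlap).
|zone P∩zone Q∩zone R| = 0.
|zone P ∪ zone Q ∪ zone R| = 82 − 6 + 0 = 76.00.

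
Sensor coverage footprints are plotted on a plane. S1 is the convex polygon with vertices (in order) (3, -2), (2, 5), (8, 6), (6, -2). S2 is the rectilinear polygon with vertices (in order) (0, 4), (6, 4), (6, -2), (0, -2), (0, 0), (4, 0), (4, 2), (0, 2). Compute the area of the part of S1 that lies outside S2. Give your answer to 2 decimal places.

|S1| = 33.5, |S1∩S2| = 17.7143.
|S1 ∖ S2| = |S1| − |S1∩S2| = 33.5 − 17.7143 = 15.79.

15.79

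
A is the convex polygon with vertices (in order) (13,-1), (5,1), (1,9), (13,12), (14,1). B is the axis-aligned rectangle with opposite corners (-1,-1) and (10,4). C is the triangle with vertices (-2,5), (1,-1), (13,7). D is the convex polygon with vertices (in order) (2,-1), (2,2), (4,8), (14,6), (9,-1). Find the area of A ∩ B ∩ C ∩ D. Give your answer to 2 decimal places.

The intersection is the polygon with vertices (8.5,4), (4.75,1.5), (3.5,4).
By the shoelace formula its area is 6.25.

6.25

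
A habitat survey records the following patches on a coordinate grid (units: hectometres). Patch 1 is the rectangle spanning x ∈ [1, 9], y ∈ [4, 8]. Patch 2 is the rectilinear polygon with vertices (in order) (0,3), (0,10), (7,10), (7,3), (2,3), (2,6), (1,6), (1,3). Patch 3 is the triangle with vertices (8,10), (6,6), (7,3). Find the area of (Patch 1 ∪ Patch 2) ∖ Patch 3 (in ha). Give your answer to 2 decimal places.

51.79

|Patch 1 ∪ Patch 2| = 56.
|(Patch 1 ∪ Patch 2) ∩ Patch 3| = 4.2143.
|(Patch 1 ∪ Patch 2) ∖ Patch 3| = 56 − 4.2143 = 51.79.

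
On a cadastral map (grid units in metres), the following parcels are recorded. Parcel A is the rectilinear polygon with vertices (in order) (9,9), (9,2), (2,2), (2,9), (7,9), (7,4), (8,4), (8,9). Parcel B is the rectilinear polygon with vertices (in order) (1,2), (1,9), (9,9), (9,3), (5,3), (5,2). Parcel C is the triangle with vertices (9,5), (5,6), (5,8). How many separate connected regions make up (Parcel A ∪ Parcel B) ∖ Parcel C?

1

(Parcel A ∪ Parcel B) ∖ Parcel C is a single connected region.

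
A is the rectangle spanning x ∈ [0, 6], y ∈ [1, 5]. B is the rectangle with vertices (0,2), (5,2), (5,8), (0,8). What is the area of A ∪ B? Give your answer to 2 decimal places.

39.00

By inclusion–exclusion:
Individual areas: |A| = 24, |B| = 30.
|A∩B|: x∈[0,5], y∈[2,5] → 5·3 = 15.
|A ∪ B| = 54 − 15 = 39.00.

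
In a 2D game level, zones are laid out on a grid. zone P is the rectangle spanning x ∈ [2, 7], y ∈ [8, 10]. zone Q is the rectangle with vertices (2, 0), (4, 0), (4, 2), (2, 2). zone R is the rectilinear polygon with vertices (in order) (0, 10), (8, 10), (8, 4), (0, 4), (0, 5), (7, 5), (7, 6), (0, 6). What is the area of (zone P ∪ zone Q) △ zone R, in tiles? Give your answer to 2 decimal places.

35.00

|zone P ∪ zone Q| = 14.
|(zone P ∪ zone Q) ∩ zone R| = 10.
|(zone P ∪ zone Q) △ zone R| = 14 + 41 − 20 = 35.00.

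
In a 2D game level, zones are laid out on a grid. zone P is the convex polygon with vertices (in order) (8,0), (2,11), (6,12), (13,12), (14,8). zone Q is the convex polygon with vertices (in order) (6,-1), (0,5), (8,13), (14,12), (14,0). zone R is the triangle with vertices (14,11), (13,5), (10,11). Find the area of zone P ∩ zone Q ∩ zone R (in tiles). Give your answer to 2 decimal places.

The intersection is the polygon with vertices (13.7,9.2), (13.357,7.143), (12.5,6), (10,11), (13.25,11).
By the shoelace formula its area is 10.61.

10.61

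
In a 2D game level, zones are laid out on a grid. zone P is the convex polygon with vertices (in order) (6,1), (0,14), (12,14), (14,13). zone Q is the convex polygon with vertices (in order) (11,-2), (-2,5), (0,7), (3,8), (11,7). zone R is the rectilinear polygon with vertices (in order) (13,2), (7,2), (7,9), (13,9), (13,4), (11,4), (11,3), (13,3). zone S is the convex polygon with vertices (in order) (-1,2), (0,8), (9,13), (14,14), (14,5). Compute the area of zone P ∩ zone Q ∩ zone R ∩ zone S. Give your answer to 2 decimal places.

The intersection is the polygon with vertices (7.846,3.769), (7,3.6), (7,7.5), (10.077,7.115).
By the shoelace formula its area is 7.23.

7.23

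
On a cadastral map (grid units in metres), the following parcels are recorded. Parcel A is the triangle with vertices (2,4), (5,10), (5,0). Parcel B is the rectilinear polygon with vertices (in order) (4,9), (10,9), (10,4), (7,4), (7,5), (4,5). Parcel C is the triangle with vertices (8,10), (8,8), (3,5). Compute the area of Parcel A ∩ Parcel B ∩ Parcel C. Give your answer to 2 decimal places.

0.60

The intersection is the polygon with vertices (5,6.2), (4,5.6), (4,6), (5,7).
By the shoelace formula its area is 0.60.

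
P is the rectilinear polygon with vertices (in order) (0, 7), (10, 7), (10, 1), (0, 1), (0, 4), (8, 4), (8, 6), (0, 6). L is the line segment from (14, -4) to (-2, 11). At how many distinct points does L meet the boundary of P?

The segment meets the boundary at (2.267,7), (3.333,6), (5.467,4), (8.667,1).

4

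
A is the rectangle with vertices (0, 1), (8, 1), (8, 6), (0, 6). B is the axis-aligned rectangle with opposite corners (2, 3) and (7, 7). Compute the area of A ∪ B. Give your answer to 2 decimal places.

45.00

By inclusion–exclusion:
Individual areas: |A| = 40, |B| = 20.
|A∩B|: x∈[2,7], y∈[3,6] → 5·3 = 15.
|A ∪ B| = 60 − 15 = 45.00.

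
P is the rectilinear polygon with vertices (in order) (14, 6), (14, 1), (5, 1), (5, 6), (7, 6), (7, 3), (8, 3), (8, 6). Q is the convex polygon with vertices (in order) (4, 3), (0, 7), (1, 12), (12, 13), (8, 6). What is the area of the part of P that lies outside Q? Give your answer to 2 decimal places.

|P| = 42, |P∩Q| = 3.
|P ∖ Q| = |P| − |P∩Q| = 42 − 3 = 39.00.

39.00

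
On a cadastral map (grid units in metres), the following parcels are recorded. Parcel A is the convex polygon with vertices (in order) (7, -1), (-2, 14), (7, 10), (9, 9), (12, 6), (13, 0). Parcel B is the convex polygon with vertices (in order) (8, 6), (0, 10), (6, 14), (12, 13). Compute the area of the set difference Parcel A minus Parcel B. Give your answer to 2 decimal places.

72.15

|Parcel A| = 97, |Parcel A∩Parcel B| = 24.8472.
|Parcel A ∖ Parcel B| = |Parcel A| − |Parcel A∩Parcel B| = 97 − 24.8472 = 72.15.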